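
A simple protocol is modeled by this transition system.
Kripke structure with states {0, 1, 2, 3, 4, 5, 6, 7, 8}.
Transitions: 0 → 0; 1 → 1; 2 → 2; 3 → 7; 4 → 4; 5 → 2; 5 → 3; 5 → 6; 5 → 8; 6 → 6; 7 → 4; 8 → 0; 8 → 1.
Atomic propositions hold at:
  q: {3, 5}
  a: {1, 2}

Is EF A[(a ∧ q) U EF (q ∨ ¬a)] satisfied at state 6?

Sat(a ∧ q) = ∅
Sat(¬a) = {0, 3, 4, 5, 6, 7, 8}
Sat(q ∨ ¬a) = {0, 3, 4, 5, 6, 7, 8}
EF (q ∨ ¬a): least fixpoint, start Z0 = {0, 3, 4, 5, 6, 7, 8}, add states with some successor in Z. Already a fixed point.
Sat(EF (q ∨ ¬a)) = {0, 3, 4, 5, 6, 7, 8}
A[(a ∧ q) U EF (q ∨ ¬a)]: least fixpoint, start Z0 = Sat(EF (q ∨ ¬a)) = {0, 3, 4, 5, 6, 7, 8}, add states in Sat(a ∧ q) with every successor in Z. Already a fixed point.
Sat(A[(a ∧ q) U EF (q ∨ ¬a)]) = {0, 3, 4, 5, 6, 7, 8}
EF A[(a ∧ q) U EF (q ∨ ¬a)]: least fixpoint, start Z0 = {0, 3, 4, 5, 6, 7, 8}, add states with some successor in Z. Already a fixed point.
Sat(EF A[(a ∧ q) U EF (q ∨ ¬a)]) = {0, 3, 4, 5, 6, 7, 8}
6 ∈ Sat(EF A[(a ∧ q) U EF (q ∨ ¬a)]) = {0, 3, 4, 5, 6, 7, 8}, so the formula holds at 6.

Yes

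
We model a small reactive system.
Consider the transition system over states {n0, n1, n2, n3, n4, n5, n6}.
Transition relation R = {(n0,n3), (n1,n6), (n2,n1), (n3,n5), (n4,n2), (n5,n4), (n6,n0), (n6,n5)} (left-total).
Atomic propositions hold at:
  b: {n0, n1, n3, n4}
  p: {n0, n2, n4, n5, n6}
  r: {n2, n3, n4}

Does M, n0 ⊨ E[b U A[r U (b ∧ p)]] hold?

Sat(b ∧ p) = {n0, n4}
A[r U (b ∧ p)]: least fixpoint, start Z0 = Sat((b ∧ p)) = {n0, n4}, add states in Sat(r) with every successor in Z. Already a fixed point.
Sat(A[r U (b ∧ p)]) = {n0, n4}
E[b U A[r U (b ∧ p)]]: least fixpoint, start Z0 = Sat(A[r U (b ∧ p)]) = {n0, n4}, add states in Sat(b) with some successor in Z. Already a fixed point.
Sat(E[b U A[r U (b ∧ p)]]) = {n0, n4}
n0 ∈ Sat(E[b U A[r U (b ∧ p)]]) = {n0, n4}, so the formula holds at n0.

Yes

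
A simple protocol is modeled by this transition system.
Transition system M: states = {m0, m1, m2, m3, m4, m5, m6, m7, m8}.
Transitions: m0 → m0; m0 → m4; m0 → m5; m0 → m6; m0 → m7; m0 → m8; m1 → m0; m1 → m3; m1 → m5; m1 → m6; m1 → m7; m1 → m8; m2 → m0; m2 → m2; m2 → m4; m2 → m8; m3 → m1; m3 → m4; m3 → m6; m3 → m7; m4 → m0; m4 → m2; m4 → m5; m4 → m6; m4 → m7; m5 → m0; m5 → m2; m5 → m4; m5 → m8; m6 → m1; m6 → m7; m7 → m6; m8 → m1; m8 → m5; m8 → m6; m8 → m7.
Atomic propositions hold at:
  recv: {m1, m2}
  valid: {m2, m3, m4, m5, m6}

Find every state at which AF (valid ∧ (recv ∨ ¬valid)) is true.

{m2}

Sat(¬valid) = {m0, m1, m7, m8}
Sat(recv ∨ ¬valid) = {m0, m1, m2, m7, m8}
Sat(valid ∧ (recv ∨ ¬valid)) = {m2}
AF (valid ∧ (recv ∨ ¬valid)): least fixpoint, start Z0 = {m2}, add states with every successor in Z. Already a fixed point.
Sat(AF (valid ∧ (recv ∨ ¬valid))) = {m2}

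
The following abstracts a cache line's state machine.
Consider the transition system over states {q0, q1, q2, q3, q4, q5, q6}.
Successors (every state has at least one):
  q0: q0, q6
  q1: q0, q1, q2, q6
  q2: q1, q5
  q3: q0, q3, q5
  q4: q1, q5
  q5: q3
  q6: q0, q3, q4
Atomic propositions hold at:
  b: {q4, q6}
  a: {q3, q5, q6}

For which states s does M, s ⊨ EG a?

{q3, q5, q6}

EG a: greatest fixpoint, start Z0 = {q3, q5, q6}, keep only states in Sat with some successor in Z. Already a fixed point.
Sat(EG a) = {q3, q5, q6}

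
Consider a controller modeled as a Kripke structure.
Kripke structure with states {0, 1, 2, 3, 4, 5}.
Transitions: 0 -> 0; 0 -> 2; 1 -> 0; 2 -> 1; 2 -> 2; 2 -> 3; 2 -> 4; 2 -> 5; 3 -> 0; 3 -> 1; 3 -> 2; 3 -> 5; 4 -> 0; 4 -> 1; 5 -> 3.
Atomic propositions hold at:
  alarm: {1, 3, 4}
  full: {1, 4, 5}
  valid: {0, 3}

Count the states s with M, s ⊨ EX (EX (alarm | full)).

4

Sat(alarm | full) = {1, 3, 4, 5}
Sat(EX (alarm | full)) = {s : some successor in {1, 3, 4, 5}} = {2, 3, 4, 5}
Sat(EX (EX (alarm | full))) = {s : some successor in {2, 3, 4, 5}} = {0, 2, 3, 5}
|Sat(EX (EX (alarm | full)))| = |{0, 2, 3, 5}| = 4.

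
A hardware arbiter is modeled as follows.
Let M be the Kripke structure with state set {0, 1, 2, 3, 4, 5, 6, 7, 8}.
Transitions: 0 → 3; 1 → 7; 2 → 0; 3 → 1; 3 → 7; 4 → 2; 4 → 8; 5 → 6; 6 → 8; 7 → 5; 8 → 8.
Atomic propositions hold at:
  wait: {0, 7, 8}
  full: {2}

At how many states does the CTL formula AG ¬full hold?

Sat(¬full) = {0, 1, 3, 4, 5, 6, 7, 8}
AG ¬full: greatest fixpoint, start Z0 = {0, 1, 3, 4, 5, 6, 7, 8}, keep only states in Sat with every successor in Z. Z1 = {0, 1, 3, 5, 6, 7, 8}; fixed.
Sat(AG ¬full) = {0, 1, 3, 5, 6, 7, 8}
|Sat(AG ¬full)| = |{0, 1, 3, 5, 6, 7, 8}| = 7.

7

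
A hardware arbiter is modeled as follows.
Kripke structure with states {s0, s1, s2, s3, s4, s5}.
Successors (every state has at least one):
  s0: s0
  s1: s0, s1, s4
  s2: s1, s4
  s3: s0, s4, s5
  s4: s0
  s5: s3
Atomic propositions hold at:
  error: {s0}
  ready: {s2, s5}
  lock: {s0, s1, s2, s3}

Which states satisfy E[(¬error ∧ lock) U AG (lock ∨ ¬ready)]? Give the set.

{s0, s1, s2, s3, s4}

Sat(¬error) = {s1, s2, s3, s4, s5}
Sat(¬error ∧ lock) = {s1, s2, s3}
Sat(¬ready) = {s0, s1, s3, s4}
Sat(lock ∨ ¬ready) = {s0, s1, s2, s3, s4}
AG (lock ∨ ¬ready): greatest fixpoint, start Z0 = {s0, s1, s2, s3, s4}, keep only states in Sat with every successor in Z. Z1 = {s0, s1, s2, s4}; fixed.
Sat(AG (lock ∨ ¬ready)) = {s0, s1, s2, s4}
E[(¬error ∧ lock) U AG (lock ∨ ¬ready)]: least fixpoint, start Z0 = Sat(AG (lock ∨ ¬ready)) = {s0, s1, s2, s4}, add states in Sat(¬error ∧ lock) with some successor in Z. Z1 = {s0, s1, s2, s3, s4}; fixed.
Sat(E[(¬error ∧ lock) U AG (lock ∨ ¬ready)]) = {s0, s1, s2, s3, s4}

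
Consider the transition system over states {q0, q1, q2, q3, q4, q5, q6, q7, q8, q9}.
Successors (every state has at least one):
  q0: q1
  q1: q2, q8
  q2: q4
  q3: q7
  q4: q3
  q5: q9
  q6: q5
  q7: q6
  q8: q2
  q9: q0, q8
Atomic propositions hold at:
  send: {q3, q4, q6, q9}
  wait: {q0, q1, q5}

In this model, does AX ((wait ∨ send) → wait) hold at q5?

No

Sat(wait ∨ send) = {q0, q1, q3, q4, q5, q6, q9}
Sat((wait ∨ send) → wait) = {q0, q1, q2, q5, q7, q8}
Sat(AX ((wait ∨ send) → wait)) = {s : every successor in {q0, q1, q2, q5, q7, q8}} = {q0, q1, q3, q6, q8, q9}
q5 ∉ Sat(AX ((wait ∨ send) → wait)) = {q0, q1, q3, q6, q8, q9}, so the formula does not hold at q5.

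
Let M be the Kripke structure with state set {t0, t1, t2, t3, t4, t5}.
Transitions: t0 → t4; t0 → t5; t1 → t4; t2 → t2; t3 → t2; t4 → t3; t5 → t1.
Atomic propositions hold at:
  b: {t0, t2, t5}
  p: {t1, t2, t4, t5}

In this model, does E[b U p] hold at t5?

E[b U p]: least fixpoint, start Z0 = Sat(p) = {t1, t2, t4, t5}, add states in Sat(b) with some successor in Z. Z1 = {t0, t1, t2, t4, t5}; fixed.
Sat(E[b U p]) = {t0, t1, t2, t4, t5}
t5 ∈ Sat(E[b U p]) = {t0, t1, t2, t4, t5}, so the formula holds at t5.

Yes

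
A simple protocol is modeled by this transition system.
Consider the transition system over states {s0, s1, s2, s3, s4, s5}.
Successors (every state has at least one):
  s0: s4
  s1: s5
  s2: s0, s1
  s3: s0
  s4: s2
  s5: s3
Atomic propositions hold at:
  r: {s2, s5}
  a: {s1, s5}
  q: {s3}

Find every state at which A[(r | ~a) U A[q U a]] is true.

Sat(~a) = {s0, s2, s3, s4}
Sat(r | ~a) = {s0, s2, s3, s4, s5}
A[q U a]: least fixpoint, start Z0 = Sat(a) = {s1, s5}, add states in Sat(q) with every successor in Z. Already a fixed point.
Sat(A[q U a]) = {s1, s5}
A[(r | ~a) U A[q U a]]: least fixpoint, start Z0 = Sat(A[q U a]) = {s1, s5}, add states in Sat(r | ~a) with every successor in Z. Already a fixed point.
Sat(A[(r | ~a) U A[q U a]]) = {s1, s5}

{s1, s5}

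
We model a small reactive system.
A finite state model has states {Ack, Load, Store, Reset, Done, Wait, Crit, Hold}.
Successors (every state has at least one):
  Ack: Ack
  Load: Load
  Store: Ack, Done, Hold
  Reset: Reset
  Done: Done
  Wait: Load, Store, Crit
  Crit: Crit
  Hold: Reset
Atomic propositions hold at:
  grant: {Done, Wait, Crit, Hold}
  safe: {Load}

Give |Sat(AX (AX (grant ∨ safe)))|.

3

Sat(grant ∨ safe) = {Load, Done, Wait, Crit, Hold}
Sat(AX (grant ∨ safe)) = {s : every successor in {Load, Done, Wait, Crit, Hold}} = {Load, Done, Crit}
Sat(AX (AX (grant ∨ safe))) = {s : every successor in {Load, Done, Crit}} = {Load, Done, Crit}
|Sat(AX (AX (grant ∨ safe)))| = |{Load, Done, Crit}| = 3.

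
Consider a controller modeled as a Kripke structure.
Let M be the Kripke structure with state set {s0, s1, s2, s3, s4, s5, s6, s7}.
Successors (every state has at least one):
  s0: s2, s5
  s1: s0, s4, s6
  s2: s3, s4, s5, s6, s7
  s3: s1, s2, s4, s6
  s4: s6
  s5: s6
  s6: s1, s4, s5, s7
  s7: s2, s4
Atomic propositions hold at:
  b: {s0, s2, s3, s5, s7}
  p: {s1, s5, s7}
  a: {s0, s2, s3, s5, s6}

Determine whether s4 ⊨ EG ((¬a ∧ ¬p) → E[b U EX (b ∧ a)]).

Sat(¬a) = {s1, s4, s7}
Sat(¬p) = {s0, s2, s3, s4, s6}
Sat(¬a ∧ ¬p) = {s4}
Sat(b ∧ a) = {s0, s2, s3, s5}
Sat(EX (b ∧ a)) = {s : some successor in {s0, s2, s3, s5}} = {s0, s1, s2, s3, s6, s7}
E[b U EX (b ∧ a)]: least fixpoint, start Z0 = Sat(EX (b ∧ a)) = {s0, s1, s2, s3, s6, s7}, add states in Sat(b) with some successor in Z. Z1 = {s0, s1, s2, s3, s5, s6, s7}; fixed.
Sat(E[b U EX (b ∧ a)]) = {s0, s1, s2, s3, s5, s6, s7}
Sat((¬a ∧ ¬p) → E[b U EX (b ∧ a)]) = {s0, s1, s2, s3, s5, s6, s7}
EG ((¬a ∧ ¬p) → E[b U EX (b ∧ a)]): greatest fixpoint, start Z0 = {s0, s1, s2, s3, s5, s6, s7}, keep only states in Sat with some successor in Z. Already a fixed point.
Sat(EG ((¬a ∧ ¬p) → E[b U EX (b ∧ a)])) = {s0, s1, s2, s3, s5, s6, s7}
s4 ∉ Sat(EG ((¬a ∧ ¬p) → E[b U EX (b ∧ a)])) = {s0, s1, s2, s3, s5, s6, s7}, so the formula does not hold at s4.

No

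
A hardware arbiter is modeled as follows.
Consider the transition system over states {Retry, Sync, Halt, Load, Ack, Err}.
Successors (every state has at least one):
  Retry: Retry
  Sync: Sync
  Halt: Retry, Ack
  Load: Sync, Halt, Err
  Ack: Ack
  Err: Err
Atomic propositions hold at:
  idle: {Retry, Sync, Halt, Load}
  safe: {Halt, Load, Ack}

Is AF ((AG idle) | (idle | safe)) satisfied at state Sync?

Yes

AG idle: greatest fixpoint, start Z0 = {Retry, Sync, Halt, Load}, keep only states in Sat with every successor in Z. Z1 = {Retry, Sync}; fixed.
Sat(AG idle) = {Retry, Sync}
Sat(idle | safe) = {Retry, Sync, Halt, Load, Ack}
Sat((AG idle) | (idle | safe)) = {Retry, Sync, Halt, Load, Ack}
AF ((AG idle) | (idle | safe)): least fixpoint, start Z0 = {Retry, Sync, Halt, Load, Ack}, add states with every successor in Z. Already a fixed point.
Sat(AF ((AG idle) | (idle | safe))) = {Retry, Sync, Halt, Load, Ack}
Sync ∈ Sat(AF ((AG idle) | (idle | safe))) = {Retry, Sync, Halt, Load, Ack}, so the formula holds at Sync.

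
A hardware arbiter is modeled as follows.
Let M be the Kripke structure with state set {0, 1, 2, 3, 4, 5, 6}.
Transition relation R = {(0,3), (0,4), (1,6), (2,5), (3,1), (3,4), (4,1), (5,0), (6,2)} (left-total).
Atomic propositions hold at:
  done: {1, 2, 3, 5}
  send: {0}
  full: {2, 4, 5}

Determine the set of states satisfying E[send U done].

{0, 1, 2, 3, 5}

E[send U done]: least fixpoint, start Z0 = Sat(done) = {1, 2, 3, 5}, add states in Sat(send) with some successor in Z. Z1 = {0, 1, 2, 3, 5}; fixed.
Sat(E[send U done]) = {0, 1, 2, 3, 5}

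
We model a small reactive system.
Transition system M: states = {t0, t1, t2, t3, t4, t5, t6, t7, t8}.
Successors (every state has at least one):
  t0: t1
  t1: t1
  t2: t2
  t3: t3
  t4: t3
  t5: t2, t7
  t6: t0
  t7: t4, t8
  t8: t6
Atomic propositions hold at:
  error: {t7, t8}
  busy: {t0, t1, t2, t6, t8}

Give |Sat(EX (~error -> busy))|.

7

Sat(~error) = {t0, t1, t2, t3, t4, t5, t6}
Sat(~error -> busy) = {t0, t1, t2, t6, t7, t8}
Sat(EX (~error -> busy)) = {s : some successor in {t0, t1, t2, t6, t7, t8}} = {t0, t1, t2, t5, t6, t7, t8}
|Sat(EX (~error -> busy))| = |{t0, t1, t2, t5, t6, t7, t8}| = 7.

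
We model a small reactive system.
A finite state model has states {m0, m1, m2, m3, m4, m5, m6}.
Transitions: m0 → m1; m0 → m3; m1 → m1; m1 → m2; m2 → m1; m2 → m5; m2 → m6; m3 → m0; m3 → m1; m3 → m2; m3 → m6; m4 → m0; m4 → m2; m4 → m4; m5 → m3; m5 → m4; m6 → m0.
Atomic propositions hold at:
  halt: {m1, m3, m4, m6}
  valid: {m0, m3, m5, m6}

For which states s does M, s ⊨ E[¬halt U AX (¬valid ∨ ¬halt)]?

Sat(¬halt) = {m0, m2, m5}
Sat(¬valid) = {m1, m2, m4}
Sat(¬valid ∨ ¬halt) = {m0, m1, m2, m4, m5}
Sat(AX (¬valid ∨ ¬halt)) = {s : every successor in {m0, m1, m2, m4, m5}} = {m1, m4, m6}
E[¬halt U AX (¬valid ∨ ¬halt)]: least fixpoint, start Z0 = Sat(AX (¬valid ∨ ¬halt)) = {m1, m4, m6}, add states in Sat(¬halt) with some successor in Z. Z1 = {m0, m1, m2, m4, m5, m6}; fixed.
Sat(E[¬halt U AX (¬valid ∨ ¬halt)]) = {m0, m1, m2, m4, m5, m6}

{m0, m1, m2, m4, m5, m6}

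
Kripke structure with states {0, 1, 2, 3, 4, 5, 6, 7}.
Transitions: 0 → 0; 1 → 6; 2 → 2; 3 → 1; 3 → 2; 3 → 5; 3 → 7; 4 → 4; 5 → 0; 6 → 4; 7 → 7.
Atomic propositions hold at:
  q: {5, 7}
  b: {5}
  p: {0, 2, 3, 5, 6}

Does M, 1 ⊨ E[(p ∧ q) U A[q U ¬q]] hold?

Sat(p ∧ q) = {5}
Sat(¬q) = {0, 1, 2, 3, 4, 6}
A[q U ¬q]: least fixpoint, start Z0 = Sat(¬q) = {0, 1, 2, 3, 4, 6}, add states in Sat(q) with every successor in Z. Z1 = {0, 1, 2, 3, 4, 5, 6}; fixed.
Sat(A[q U ¬q]) = {0, 1, 2, 3, 4, 5, 6}
E[(p ∧ q) U A[q U ¬q]]: least fixpoint, start Z0 = Sat(A[q U ¬q]) = {0, 1, 2, 3, 4, 5, 6}, add states in Sat(p ∧ q) with some successor in Z. Already a fixed point.
Sat(E[(p ∧ q) U A[q U ¬q]]) = {0, 1, 2, 3, 4, 5, 6}
1 ∈ Sat(E[(p ∧ q) U A[q U ¬q]]) = {0, 1, 2, 3, 4, 5, 6}, so the formula holds at 1.

Yes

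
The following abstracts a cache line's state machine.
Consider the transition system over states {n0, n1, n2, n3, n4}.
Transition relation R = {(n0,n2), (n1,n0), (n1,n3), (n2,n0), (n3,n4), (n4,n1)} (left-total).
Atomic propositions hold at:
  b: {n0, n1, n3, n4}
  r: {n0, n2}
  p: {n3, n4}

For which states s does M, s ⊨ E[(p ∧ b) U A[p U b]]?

{n0, n1, n3, n4}

Sat(p ∧ b) = {n3, n4}
A[p U b]: least fixpoint, start Z0 = Sat(b) = {n0, n1, n3, n4}, add states in Sat(p) with every successor in Z. Already a fixed point.
Sat(A[p U b]) = {n0, n1, n3, n4}
E[(p ∧ b) U A[p U b]]: least fixpoint, start Z0 = Sat(A[p U b]) = {n0, n1, n3, n4}, add states in Sat(p ∧ b) with some successor in Z. Already a fixed point.
Sat(E[(p ∧ b) U A[p U b]]) = {n0, n1, n3, n4}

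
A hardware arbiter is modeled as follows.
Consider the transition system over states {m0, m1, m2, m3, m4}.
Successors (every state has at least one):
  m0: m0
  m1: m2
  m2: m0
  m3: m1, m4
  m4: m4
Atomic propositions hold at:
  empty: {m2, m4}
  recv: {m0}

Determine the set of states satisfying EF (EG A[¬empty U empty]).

Sat(¬empty) = {m0, m1, m3}
A[¬empty U empty]: least fixpoint, start Z0 = Sat(empty) = {m2, m4}, add states in Sat(¬empty) with every successor in Z. Z1 = {m1, m2, m4}; Z2 = {m1, m2, m3, m4}; fixed.
Sat(A[¬empty U empty]) = {m1, m2, m3, m4}
EG A[¬empty U empty]: greatest fixpoint, start Z0 = {m1, m2, m3, m4}, keep only states in Sat with some successor in Z. Z1 = {m1, m3, m4}; Z2 = {m3, m4}; fixed.
Sat(EG A[¬empty U empty]) = {m3, m4}
EF (EG A[¬empty U empty]): least fixpoint, start Z0 = {m3, m4}, add states with some successor in Z. Already a fixed point.
Sat(EF (EG A[¬empty U empty])) = {m3, m4}

{m3, m4}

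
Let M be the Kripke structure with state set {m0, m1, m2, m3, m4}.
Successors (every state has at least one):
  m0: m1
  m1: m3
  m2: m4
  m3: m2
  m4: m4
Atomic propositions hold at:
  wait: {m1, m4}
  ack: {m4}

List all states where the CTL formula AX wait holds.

Sat(AX wait) = {s : every successor in {m1, m4}} = {m0, m2, m4}

{m0, m2, m4}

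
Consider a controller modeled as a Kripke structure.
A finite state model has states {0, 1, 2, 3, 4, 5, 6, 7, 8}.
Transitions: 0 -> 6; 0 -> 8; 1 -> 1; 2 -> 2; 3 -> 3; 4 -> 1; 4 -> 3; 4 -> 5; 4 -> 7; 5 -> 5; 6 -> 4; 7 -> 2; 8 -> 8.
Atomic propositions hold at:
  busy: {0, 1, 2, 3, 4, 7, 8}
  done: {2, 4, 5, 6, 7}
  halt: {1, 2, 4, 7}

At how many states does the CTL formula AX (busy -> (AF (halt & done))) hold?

4

Sat(halt & done) = {2, 4, 7}
AF (halt & done): least fixpoint, start Z0 = {2, 4, 7}, add states with every successor in Z. Z1 = {2, 4, 6, 7}; fixed.
Sat(AF (halt & done)) = {2, 4, 6, 7}
Sat(busy -> (AF (halt & done))) = {2, 4, 5, 6, 7}
Sat(AX (busy -> (AF (halt & done)))) = {s : every successor in {2, 4, 5, 6, 7}} = {2, 5, 6, 7}
|Sat(AX (busy -> (AF (halt & done))))| = |{2, 5, 6, 7}| = 4.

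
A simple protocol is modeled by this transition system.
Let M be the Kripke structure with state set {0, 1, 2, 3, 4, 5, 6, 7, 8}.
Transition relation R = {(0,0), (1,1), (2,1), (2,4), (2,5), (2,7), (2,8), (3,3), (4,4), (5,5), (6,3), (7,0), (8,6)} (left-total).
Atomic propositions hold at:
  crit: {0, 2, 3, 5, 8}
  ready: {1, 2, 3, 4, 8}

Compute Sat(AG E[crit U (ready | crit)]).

Sat(ready | crit) = {0, 1, 2, 3, 4, 5, 8}
E[crit U (ready | crit)]: least fixpoint, start Z0 = Sat((ready | crit)) = {0, 1, 2, 3, 4, 5, 8}, add states in Sat(crit) with some successor in Z. Already a fixed point.
Sat(E[crit U (ready | crit)]) = {0, 1, 2, 3, 4, 5, 8}
AG E[crit U (ready | crit)]: greatest fixpoint, start Z0 = {0, 1, 2, 3, 4, 5, 8}, keep only states in Sat with every successor in Z. Z1 = {0, 1, 3, 4, 5}; fixed.
Sat(AG E[crit U (ready | crit)]) = {0, 1, 3, 4, 5}

{0, 1, 3, 4, 5}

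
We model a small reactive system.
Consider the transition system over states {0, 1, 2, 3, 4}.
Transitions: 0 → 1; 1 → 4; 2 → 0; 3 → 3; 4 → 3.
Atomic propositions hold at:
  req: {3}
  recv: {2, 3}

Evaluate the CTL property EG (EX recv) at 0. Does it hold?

No

Sat(EX recv) = {s : some successor in {2, 3}} = {3, 4}
EG (EX recv): greatest fixpoint, start Z0 = {3, 4}, keep only states in Sat with some successor in Z. Already a fixed point.
Sat(EG (EX recv)) = {3, 4}
0 ∉ Sat(EG (EX recv)) = {3, 4}, so the formula does not hold at 0.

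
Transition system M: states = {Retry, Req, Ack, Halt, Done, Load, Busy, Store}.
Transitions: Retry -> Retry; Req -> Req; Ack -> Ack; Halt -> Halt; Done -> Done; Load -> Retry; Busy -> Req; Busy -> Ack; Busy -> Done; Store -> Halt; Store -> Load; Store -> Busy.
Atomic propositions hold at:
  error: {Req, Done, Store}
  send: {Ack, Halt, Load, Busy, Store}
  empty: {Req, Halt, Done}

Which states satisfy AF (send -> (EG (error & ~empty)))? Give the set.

Sat(~empty) = {Retry, Ack, Load, Busy, Store}
Sat(error & ~empty) = {Store}
EG (error & ~empty): greatest fixpoint, start Z0 = {Store}, keep only states in Sat with some successor in Z. Z1 = ∅; fixed.
Sat(EG (error & ~empty)) = ∅
Sat(send -> (EG (error & ~empty))) = {Retry, Req, Done}
AF (send -> (EG (error & ~empty))): least fixpoint, start Z0 = {Retry, Req, Done}, add states with every successor in Z. Z1 = {Retry, Req, Done, Load}; fixed.
Sat(AF (send -> (EG (error & ~empty)))) = {Retry, Req, Done, Load}

{Retry, Req, Done, Load}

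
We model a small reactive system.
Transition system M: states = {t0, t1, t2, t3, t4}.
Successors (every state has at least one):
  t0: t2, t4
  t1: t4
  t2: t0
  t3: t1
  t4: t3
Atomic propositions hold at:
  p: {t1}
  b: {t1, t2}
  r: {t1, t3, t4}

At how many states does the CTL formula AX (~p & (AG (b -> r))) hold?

2

Sat(~p) = {t0, t2, t3, t4}
Sat(b -> r) = {t0, t1, t3, t4}
AG (b -> r): greatest fixpoint, start Z0 = {t0, t1, t3, t4}, keep only states in Sat with every successor in Z. Z1 = {t1, t3, t4}; fixed.
Sat(AG (b -> r)) = {t1, t3, t4}
Sat(~p & (AG (b -> r))) = {t3, t4}
Sat(AX (~p & (AG (b -> r)))) = {s : every successor in {t3, t4}} = {t1, t4}
|Sat(AX (~p & (AG (b -> r))))| = |{t1, t4}| = 2.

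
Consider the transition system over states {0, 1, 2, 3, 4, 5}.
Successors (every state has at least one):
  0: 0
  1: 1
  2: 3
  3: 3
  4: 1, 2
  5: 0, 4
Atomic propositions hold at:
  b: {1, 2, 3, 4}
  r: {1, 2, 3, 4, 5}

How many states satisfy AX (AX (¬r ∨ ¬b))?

Sat(¬r) = {0}
Sat(¬b) = {0, 5}
Sat(¬r ∨ ¬b) = {0, 5}
Sat(AX (¬r ∨ ¬b)) = {s : every successor in {0, 5}} = {0}
Sat(AX (AX (¬r ∨ ¬b))) = {s : every successor in {0}} = {0}
|Sat(AX (AX (¬r ∨ ¬b)))| = |{0}| = 1.

1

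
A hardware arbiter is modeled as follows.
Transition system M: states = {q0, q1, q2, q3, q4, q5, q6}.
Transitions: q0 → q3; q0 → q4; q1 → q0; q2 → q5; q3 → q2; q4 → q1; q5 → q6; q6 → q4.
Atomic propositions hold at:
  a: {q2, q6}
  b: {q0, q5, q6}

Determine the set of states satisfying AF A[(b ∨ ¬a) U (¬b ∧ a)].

{q2, q3}

Sat(¬a) = {q0, q1, q3, q4, q5}
Sat(b ∨ ¬a) = {q0, q1, q3, q4, q5, q6}
Sat(¬b) = {q1, q2, q3, q4}
Sat(¬b ∧ a) = {q2}
A[(b ∨ ¬a) U (¬b ∧ a)]: least fixpoint, start Z0 = Sat((¬b ∧ a)) = {q2}, add states in Sat(b ∨ ¬a) with every successor in Z. Z1 = {q2, q3}; fixed.
Sat(A[(b ∨ ¬a) U (¬b ∧ a)]) = {q2, q3}
AF A[(b ∨ ¬a) U (¬b ∧ a)]: least fixpoint, start Z0 = {q2, q3}, add states with every successor in Z. Already a fixed point.
Sat(AF A[(b ∨ ¬a) U (¬b ∧ a)]) = {q2, q3}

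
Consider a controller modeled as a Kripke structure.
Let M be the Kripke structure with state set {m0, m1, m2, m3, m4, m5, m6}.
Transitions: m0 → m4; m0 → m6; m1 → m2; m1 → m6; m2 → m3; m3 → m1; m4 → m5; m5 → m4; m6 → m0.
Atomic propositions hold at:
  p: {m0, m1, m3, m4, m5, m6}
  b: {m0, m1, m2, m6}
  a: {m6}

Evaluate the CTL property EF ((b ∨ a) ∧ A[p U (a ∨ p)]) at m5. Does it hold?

No

Sat(b ∨ a) = {m0, m1, m2, m6}
Sat(a ∨ p) = {m0, m1, m3, m4, m5, m6}
A[p U (a ∨ p)]: least fixpoint, start Z0 = Sat((a ∨ p)) = {m0, m1, m3, m4, m5, m6}, add states in Sat(p) with every successor in Z. Already a fixed point.
Sat(A[p U (a ∨ p)]) = {m0, m1, m3, m4, m5, m6}
Sat((b ∨ a) ∧ A[p U (a ∨ p)]) = {m0, m1, m6}
EF ((b ∨ a) ∧ A[p U (a ∨ p)]): least fixpoint, start Z0 = {m0, m1, m6}, add states with some successor in Z. Z1 = {m0, m1, m3, m6}; Z2 = {m0, m1, m2, m3, m6}; fixed.
Sat(EF ((b ∨ a) ∧ A[p U (a ∨ p)])) = {m0, m1, m2, m3, m6}
m5 ∉ Sat(EF ((b ∨ a) ∧ A[p U (a ∨ p)])) = {m0, m1, m2, m3, m6}, so the formula does not hold at m5.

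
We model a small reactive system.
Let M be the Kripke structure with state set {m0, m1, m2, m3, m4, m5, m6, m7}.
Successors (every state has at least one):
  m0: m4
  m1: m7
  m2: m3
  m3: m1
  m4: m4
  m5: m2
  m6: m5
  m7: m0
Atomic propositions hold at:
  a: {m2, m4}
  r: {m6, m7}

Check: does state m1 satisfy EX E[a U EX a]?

Sat(EX a) = {s : some successor in {m2, m4}} = {m0, m4, m5}
E[a U EX a]: least fixpoint, start Z0 = Sat(EX a) = {m0, m4, m5}, add states in Sat(a) with some successor in Z. Already a fixed point.
Sat(E[a U EX a]) = {m0, m4, m5}
Sat(EX E[a U EX a]) = {s : some successor in {m0, m4, m5}} = {m0, m4, m6, m7}
m1 ∉ Sat(EX E[a U EX a]) = {m0, m4, m6, m7}, so the formula does not hold at m1.

No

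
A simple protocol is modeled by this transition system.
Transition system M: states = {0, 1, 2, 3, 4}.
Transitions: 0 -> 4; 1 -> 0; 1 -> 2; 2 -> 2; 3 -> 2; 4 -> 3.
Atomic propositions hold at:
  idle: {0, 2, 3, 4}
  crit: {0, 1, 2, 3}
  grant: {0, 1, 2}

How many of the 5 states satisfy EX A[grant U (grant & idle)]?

Sat(grant & idle) = {0, 2}
A[grant U (grant & idle)]: least fixpoint, start Z0 = Sat((grant & idle)) = {0, 2}, add states in Sat(grant) with every successor in Z. Z1 = {0, 1, 2}; fixed.
Sat(A[grant U (grant & idle)]) = {0, 1, 2}
Sat(EX A[grant U (grant & idle)]) = {s : some successor in {0, 1, 2}} = {1, 2, 3}
|Sat(EX A[grant U (grant & idle)])| = |{1, 2, 3}| = 3.

3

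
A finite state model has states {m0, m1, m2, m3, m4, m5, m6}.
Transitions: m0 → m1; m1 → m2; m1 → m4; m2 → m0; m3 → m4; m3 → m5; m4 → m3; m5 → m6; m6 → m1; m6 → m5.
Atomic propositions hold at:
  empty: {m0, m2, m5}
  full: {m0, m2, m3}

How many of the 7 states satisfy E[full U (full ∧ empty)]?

Sat(full ∧ empty) = {m0, m2}
E[full U (full ∧ empty)]: least fixpoint, start Z0 = Sat((full ∧ empty)) = {m0, m2}, add states in Sat(full) with some successor in Z. Already a fixed point.
Sat(E[full U (full ∧ empty)]) = {m0, m2}
|Sat(E[full U (full ∧ empty)])| = |{m0, m2}| = 2.

2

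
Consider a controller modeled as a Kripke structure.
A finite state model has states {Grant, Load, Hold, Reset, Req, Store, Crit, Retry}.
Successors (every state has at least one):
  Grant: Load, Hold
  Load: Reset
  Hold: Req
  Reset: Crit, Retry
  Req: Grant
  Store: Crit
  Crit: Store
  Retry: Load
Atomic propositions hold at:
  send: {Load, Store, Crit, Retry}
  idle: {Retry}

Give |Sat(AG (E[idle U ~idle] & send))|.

2

Sat(~idle) = {Grant, Load, Hold, Reset, Req, Store, Crit}
E[idle U ~idle]: least fixpoint, start Z0 = Sat(~idle) = {Grant, Load, Hold, Reset, Req, Store, Crit}, add states in Sat(idle) with some successor in Z. Z1 = {Grant, Load, Hold, Reset, Req, Store, Crit, Retry}; fixed.
Sat(E[idle U ~idle]) = {Grant, Load, Hold, Reset, Req, Store, Crit, Retry}
Sat(E[idle U ~idle] & send) = {Load, Store, Crit, Retry}
AG (E[idle U ~idle] & send): greatest fixpoint, start Z0 = {Load, Store, Crit, Retry}, keep only states in Sat with every successor in Z. Z1 = {Store, Crit, Retry}; Z2 = {Store, Crit}; fixed.
Sat(AG (E[idle U ~idle] & send)) = {Store, Crit}
|Sat(AG (E[idle U ~idle] & send))| = |{Store, Crit}| = 2.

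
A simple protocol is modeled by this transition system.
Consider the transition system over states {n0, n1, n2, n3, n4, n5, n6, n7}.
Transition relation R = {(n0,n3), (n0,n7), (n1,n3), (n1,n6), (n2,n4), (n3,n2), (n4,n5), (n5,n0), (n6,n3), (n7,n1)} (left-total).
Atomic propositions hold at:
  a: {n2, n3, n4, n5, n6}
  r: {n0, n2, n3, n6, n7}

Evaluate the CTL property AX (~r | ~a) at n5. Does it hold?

Sat(~r) = {n1, n4, n5}
Sat(~a) = {n0, n1, n7}
Sat(~r | ~a) = {n0, n1, n4, n5, n7}
Sat(AX (~r | ~a)) = {s : every successor in {n0, n1, n4, n5, n7}} = {n2, n4, n5, n7}
n5 ∈ Sat(AX (~r | ~a)) = {n2, n4, n5, n7}, so the formula holds at n5.

Yes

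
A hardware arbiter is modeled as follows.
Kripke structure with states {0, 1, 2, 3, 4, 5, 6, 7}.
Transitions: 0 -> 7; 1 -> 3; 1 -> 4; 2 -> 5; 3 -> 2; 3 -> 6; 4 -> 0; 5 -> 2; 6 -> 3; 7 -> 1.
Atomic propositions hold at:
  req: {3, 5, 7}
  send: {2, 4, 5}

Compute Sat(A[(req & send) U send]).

Sat(req & send) = {5}
A[(req & send) U send]: least fixpoint, start Z0 = Sat(send) = {2, 4, 5}, add states in Sat(req & send) with every successor in Z. Already a fixed point.
Sat(A[(req & send) U send]) = {2, 4, 5}

{2, 4, 5}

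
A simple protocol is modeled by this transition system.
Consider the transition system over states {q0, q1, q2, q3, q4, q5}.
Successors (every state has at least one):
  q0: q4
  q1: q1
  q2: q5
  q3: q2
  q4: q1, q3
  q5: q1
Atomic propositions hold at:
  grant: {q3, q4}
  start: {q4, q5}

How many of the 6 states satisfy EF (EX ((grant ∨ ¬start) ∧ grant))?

Sat(¬start) = {q0, q1, q2, q3}
Sat(grant ∨ ¬start) = {q0, q1, q2, q3, q4}
Sat((grant ∨ ¬start) ∧ grant) = {q3, q4}
Sat(EX ((grant ∨ ¬start) ∧ grant)) = {s : some successor in {q3, q4}} = {q0, q4}
EF (EX ((grant ∨ ¬start) ∧ grant)): least fixpoint, start Z0 = {q0, q4}, add states with some successor in Z. Already a fixed point.
Sat(EF (EX ((grant ∨ ¬start) ∧ grant))) = {q0, q4}
|Sat(EF (EX ((grant ∨ ¬start) ∧ grant)))| = |{q0, q4}| = 2.

2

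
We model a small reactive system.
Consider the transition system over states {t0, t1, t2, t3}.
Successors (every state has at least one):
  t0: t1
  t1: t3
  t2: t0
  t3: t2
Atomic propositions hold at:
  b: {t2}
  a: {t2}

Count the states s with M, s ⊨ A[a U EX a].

1

Sat(EX a) = {s : some successor in {t2}} = {t3}
A[a U EX a]: least fixpoint, start Z0 = Sat(EX a) = {t3}, add states in Sat(a) with every successor in Z. Already a fixed point.
Sat(A[a U EX a]) = {t3}
|Sat(A[a U EX a])| = |{t3}| = 1.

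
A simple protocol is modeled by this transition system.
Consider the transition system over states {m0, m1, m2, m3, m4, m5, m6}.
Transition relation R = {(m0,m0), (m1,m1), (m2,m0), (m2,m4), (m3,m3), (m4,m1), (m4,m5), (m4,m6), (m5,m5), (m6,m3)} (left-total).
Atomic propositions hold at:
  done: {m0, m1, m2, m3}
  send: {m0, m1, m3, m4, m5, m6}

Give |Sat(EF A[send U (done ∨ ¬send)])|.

6

Sat(¬send) = {m2}
Sat(done ∨ ¬send) = {m0, m1, m2, m3}
A[send U (done ∨ ¬send)]: least fixpoint, start Z0 = Sat((done ∨ ¬send)) = {m0, m1, m2, m3}, add states in Sat(send) with every successor in Z. Z1 = {m0, m1, m2, m3, m6}; fixed.
Sat(A[send U (done ∨ ¬send)]) = {m0, m1, m2, m3, m6}
EF A[send U (done ∨ ¬send)]: least fixpoint, start Z0 = {m0, m1, m2, m3, m6}, add states with some successor in Z. Z1 = {m0, m1, m2, m3, m4, m6}; fixed.
Sat(EF A[send U (done ∨ ¬send)]) = {m0, m1, m2, m3, m4, m6}
|Sat(EF A[send U (done ∨ ¬send)])| = |{m0, m1, m2, m3, m4, m6}| = 6.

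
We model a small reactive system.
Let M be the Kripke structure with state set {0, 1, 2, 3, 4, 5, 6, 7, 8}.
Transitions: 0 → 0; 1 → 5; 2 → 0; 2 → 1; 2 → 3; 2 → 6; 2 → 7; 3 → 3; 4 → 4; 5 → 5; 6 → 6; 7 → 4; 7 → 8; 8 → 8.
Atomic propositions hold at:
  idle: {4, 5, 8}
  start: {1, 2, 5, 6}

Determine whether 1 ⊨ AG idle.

No

AG idle: greatest fixpoint, start Z0 = {4, 5, 8}, keep only states in Sat with every successor in Z. Already a fixed point.
Sat(AG idle) = {4, 5, 8}
1 ∉ Sat(AG idle) = {4, 5, 8}, so the formula does not hold at 1.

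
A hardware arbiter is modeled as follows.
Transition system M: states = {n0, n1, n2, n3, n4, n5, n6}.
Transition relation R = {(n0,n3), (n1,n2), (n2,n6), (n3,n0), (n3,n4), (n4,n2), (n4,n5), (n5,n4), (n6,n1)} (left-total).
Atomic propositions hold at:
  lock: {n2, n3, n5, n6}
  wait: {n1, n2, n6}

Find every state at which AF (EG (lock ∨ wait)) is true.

Sat(lock ∨ wait) = {n1, n2, n3, n5, n6}
EG (lock ∨ wait): greatest fixpoint, start Z0 = {n1, n2, n3, n5, n6}, keep only states in Sat with some successor in Z. Z1 = {n1, n2, n6}; fixed.
Sat(EG (lock ∨ wait)) = {n1, n2, n6}
AF (EG (lock ∨ wait)): least fixpoint, start Z0 = {n1, n2, n6}, add states with every successor in Z. Already a fixed point.
Sat(AF (EG (lock ∨ wait))) = {n1, n2, n6}

{n1, n2, n6}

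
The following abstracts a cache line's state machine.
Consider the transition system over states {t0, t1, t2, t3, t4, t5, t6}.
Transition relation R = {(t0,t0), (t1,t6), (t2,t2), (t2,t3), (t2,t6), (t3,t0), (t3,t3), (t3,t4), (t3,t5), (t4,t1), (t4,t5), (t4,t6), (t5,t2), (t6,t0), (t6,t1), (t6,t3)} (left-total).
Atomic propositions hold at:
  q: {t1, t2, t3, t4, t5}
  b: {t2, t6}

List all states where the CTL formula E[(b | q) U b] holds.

{t1, t2, t3, t4, t5, t6}

Sat(b | q) = {t1, t2, t3, t4, t5, t6}
E[(b | q) U b]: least fixpoint, start Z0 = Sat(b) = {t2, t6}, add states in Sat(b | q) with some successor in Z. Z1 = {t1, t2, t4, t5, t6}; Z2 = {t1, t2, t3, t4, t5, t6}; fixed.
Sat(E[(b | q) U b]) = {t1, t2, t3, t4, t5, t6}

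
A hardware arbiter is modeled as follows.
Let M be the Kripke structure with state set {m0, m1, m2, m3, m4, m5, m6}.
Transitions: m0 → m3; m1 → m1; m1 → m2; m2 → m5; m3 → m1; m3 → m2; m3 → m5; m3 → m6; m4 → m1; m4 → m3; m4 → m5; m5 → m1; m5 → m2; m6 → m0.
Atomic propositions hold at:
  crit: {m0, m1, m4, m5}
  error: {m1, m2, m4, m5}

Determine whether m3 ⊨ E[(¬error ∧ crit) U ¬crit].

Yes

Sat(¬error) = {m0, m3, m6}
Sat(¬error ∧ crit) = {m0}
Sat(¬crit) = {m2, m3, m6}
E[(¬error ∧ crit) U ¬crit]: least fixpoint, start Z0 = Sat(¬crit) = {m2, m3, m6}, add states in Sat(¬error ∧ crit) with some successor in Z. Z1 = {m0, m2, m3, m6}; fixed.
Sat(E[(¬error ∧ crit) U ¬crit]) = {m0, m2, m3, m6}
m3 ∈ Sat(E[(¬error ∧ crit) U ¬crit]) = {m0, m2, m3, m6}, so the formula holds at m3.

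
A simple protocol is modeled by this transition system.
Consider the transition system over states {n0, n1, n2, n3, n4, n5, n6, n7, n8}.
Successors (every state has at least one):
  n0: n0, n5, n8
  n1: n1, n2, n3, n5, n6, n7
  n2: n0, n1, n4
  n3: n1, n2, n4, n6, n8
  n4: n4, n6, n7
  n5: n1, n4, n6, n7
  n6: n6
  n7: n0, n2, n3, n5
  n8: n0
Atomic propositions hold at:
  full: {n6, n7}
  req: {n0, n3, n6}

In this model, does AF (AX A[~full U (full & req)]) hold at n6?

Sat(~full) = {n0, n1, n2, n3, n4, n5, n8}
Sat(full & req) = {n6}
A[~full U (full & req)]: least fixpoint, start Z0 = Sat((full & req)) = {n6}, add states in Sat(~full) with every successor in Z. Already a fixed point.
Sat(A[~full U (full & req)]) = {n6}
Sat(AX A[~full U (full & req)]) = {s : every successor in {n6}} = {n6}
AF (AX A[~full U (full & req)]): least fixpoint, start Z0 = {n6}, add states with every successor in Z. Already a fixed point.
Sat(AF (AX A[~full U (full & req)])) = {n6}
n6 ∈ Sat(AF (AX A[~full U (full & req)])) = {n6}, so the formula holds at n6.

Yes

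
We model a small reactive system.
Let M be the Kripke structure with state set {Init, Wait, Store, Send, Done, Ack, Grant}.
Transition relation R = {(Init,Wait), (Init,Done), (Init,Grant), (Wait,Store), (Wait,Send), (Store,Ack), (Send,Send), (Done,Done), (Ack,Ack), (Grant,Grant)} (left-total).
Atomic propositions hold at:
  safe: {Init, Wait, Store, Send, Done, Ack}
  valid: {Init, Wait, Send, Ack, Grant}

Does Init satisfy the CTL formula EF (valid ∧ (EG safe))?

Yes

EG safe: greatest fixpoint, start Z0 = {Init, Wait, Store, Send, Done, Ack}, keep only states in Sat with some successor in Z. Already a fixed point.
Sat(EG safe) = {Init, Wait, Store, Send, Done, Ack}
Sat(valid ∧ (EG safe)) = {Init, Wait, Send, Ack}
EF (valid ∧ (EG safe)): least fixpoint, start Z0 = {Init, Wait, Send, Ack}, add states with some successor in Z. Z1 = {Init, Wait, Store, Send, Ack}; fixed.
Sat(EF (valid ∧ (EG safe))) = {Init, Wait, Store, Send, Ack}
Init ∈ Sat(EF (valid ∧ (EG safe))) = {Init, Wait, Store, Send, Ack}, so the formula holds at Init.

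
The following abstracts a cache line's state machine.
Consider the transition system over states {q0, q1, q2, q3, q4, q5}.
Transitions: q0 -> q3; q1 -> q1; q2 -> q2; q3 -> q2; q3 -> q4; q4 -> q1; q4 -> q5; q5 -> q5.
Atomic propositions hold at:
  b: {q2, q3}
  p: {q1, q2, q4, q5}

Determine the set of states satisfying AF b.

{q0, q2, q3}

AF b: least fixpoint, start Z0 = {q2, q3}, add states with every successor in Z. Z1 = {q0, q2, q3}; fixed.
Sat(AF b) = {q0, q2, q3}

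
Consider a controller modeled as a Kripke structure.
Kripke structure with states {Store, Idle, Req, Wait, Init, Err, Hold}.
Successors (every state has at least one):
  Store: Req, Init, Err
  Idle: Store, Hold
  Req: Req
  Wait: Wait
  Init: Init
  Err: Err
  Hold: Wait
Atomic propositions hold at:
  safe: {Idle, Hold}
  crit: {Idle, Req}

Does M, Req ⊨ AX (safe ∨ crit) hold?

Sat(safe ∨ crit) = {Idle, Req, Hold}
Sat(AX (safe ∨ crit)) = {s : every successor in {Idle, Req, Hold}} = {Req}
Req ∈ Sat(AX (safe ∨ crit)) = {Req}, so the formula holds at Req.

Yes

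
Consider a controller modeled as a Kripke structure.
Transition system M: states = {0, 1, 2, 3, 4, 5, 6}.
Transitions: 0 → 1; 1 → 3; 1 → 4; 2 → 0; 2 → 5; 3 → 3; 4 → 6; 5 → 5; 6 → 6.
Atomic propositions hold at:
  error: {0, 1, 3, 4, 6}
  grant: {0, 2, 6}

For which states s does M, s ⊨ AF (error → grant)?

{0, 2, 4, 5, 6}

Sat(error → grant) = {0, 2, 5, 6}
AF (error → grant): least fixpoint, start Z0 = {0, 2, 5, 6}, add states with every successor in Z. Z1 = {0, 2, 4, 5, 6}; fixed.
Sat(AF (error → grant)) = {0, 2, 4, 5, 6}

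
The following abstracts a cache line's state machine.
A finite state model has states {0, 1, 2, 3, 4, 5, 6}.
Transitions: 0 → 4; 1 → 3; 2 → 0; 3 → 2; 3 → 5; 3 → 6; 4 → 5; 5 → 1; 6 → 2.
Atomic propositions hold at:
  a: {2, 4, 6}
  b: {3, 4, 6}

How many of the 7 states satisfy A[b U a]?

A[b U a]: least fixpoint, start Z0 = Sat(a) = {2, 4, 6}, add states in Sat(b) with every successor in Z. Already a fixed point.
Sat(A[b U a]) = {2, 4, 6}
|Sat(A[b U a])| = |{2, 4, 6}| = 3.

3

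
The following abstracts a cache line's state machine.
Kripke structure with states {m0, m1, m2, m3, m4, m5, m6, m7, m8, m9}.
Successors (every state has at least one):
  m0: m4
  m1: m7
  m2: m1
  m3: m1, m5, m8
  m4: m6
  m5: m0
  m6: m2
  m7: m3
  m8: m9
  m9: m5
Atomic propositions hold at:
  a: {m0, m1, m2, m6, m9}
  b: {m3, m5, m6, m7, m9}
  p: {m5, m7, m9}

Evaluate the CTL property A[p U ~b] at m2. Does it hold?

Sat(~b) = {m0, m1, m2, m4, m8}
A[p U ~b]: least fixpoint, start Z0 = Sat(~b) = {m0, m1, m2, m4, m8}, add states in Sat(p) with every successor in Z. Z1 = {m0, m1, m2, m4, m5, m8}; Z2 = {m0, m1, m2, m4, m5, m8, m9}; fixed.
Sat(A[p U ~b]) = {m0, m1, m2, m4, m5, m8, m9}
m2 ∈ Sat(A[p U ~b]) = {m0, m1, m2, m4, m5, m8, m9}, so the formula holds at m2.

Yes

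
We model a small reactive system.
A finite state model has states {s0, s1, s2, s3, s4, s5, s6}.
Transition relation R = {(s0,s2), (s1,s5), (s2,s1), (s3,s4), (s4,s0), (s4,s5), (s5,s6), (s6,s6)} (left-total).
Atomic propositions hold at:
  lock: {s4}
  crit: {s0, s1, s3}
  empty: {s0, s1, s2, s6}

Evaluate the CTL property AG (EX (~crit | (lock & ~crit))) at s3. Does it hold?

No

Sat(~crit) = {s2, s4, s5, s6}
Sat(lock & ~crit) = {s4}
Sat(~crit | (lock & ~crit)) = {s2, s4, s5, s6}
Sat(EX (~crit | (lock & ~crit))) = {s : some successor in {s2, s4, s5, s6}} = {s0, s1, s3, s4, s5, s6}
AG (EX (~crit | (lock & ~crit))): greatest fixpoint, start Z0 = {s0, s1, s3, s4, s5, s6}, keep only states in Sat with every successor in Z. Z1 = {s1, s3, s4, s5, s6}; Z2 = {s1, s3, s5, s6}; Z3 = {s1, s5, s6}; fixed.
Sat(AG (EX (~crit | (lock & ~crit)))) = {s1, s5, s6}
s3 ∉ Sat(AG (EX (~crit | (lock & ~crit)))) = {s1, s5, s6}, so the formula does not hold at s3.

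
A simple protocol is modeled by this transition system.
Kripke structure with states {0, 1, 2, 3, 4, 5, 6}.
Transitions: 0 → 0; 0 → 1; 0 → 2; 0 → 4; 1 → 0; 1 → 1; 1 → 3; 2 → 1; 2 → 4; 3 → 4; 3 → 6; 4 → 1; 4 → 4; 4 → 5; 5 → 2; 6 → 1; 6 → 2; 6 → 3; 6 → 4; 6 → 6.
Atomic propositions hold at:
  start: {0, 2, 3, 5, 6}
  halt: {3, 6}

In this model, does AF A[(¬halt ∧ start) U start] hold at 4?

Sat(¬halt) = {0, 1, 2, 4, 5}
Sat(¬halt ∧ start) = {0, 2, 5}
A[(¬halt ∧ start) U start]: least fixpoint, start Z0 = Sat(start) = {0, 2, 3, 5, 6}, add states in Sat(¬halt ∧ start) with every successor in Z. Already a fixed point.
Sat(A[(¬halt ∧ start) U start]) = {0, 2, 3, 5, 6}
AF A[(¬halt ∧ start) U start]: least fixpoint, start Z0 = {0, 2, 3, 5, 6}, add states with every successor in Z. Already a fixed point.
Sat(AF A[(¬halt ∧ start) U start]) = {0, 2, 3, 5, 6}
4 ∉ Sat(AF A[(¬halt ∧ start) U start]) = {0, 2, 3, 5, 6}, so the formula does not hold at 4.

No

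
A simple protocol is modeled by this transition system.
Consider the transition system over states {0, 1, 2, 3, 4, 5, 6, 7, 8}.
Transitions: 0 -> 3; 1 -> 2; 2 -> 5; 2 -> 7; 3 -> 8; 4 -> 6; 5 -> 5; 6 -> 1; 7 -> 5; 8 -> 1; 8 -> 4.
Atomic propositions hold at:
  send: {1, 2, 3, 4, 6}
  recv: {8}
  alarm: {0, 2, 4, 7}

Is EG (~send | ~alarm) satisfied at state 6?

Sat(~send) = {0, 5, 7, 8}
Sat(~alarm) = {1, 3, 5, 6, 8}
Sat(~send | ~alarm) = {0, 1, 3, 5, 6, 7, 8}
EG (~send | ~alarm): greatest fixpoint, start Z0 = {0, 1, 3, 5, 6, 7, 8}, keep only states in Sat with some successor in Z. Z1 = {0, 3, 5, 6, 7, 8}; Z2 = {0, 3, 5, 7}; Z3 = {0, 5, 7}; Z4 = {5, 7}; fixed.
Sat(EG (~send | ~alarm)) = {5, 7}
6 ∉ Sat(EG (~send | ~alarm)) = {5, 7}, so the formula does not hold at 6.

No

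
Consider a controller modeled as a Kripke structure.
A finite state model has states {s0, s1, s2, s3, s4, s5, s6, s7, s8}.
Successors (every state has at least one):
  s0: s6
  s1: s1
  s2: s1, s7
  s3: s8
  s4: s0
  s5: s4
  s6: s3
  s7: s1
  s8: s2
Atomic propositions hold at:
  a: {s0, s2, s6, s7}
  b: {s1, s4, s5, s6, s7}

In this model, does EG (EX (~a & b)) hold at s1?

Yes

Sat(~a) = {s1, s3, s4, s5, s8}
Sat(~a & b) = {s1, s4, s5}
Sat(EX (~a & b)) = {s : some successor in {s1, s4, s5}} = {s1, s2, s5, s7}
EG (EX (~a & b)): greatest fixpoint, start Z0 = {s1, s2, s5, s7}, keep only states in Sat with some successor in Z. Z1 = {s1, s2, s7}; fixed.
Sat(EG (EX (~a & b))) = {s1, s2, s7}
s1 ∈ Sat(EG (EX (~a & b))) = {s1, s2, s7}, so the formula holds at s1.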